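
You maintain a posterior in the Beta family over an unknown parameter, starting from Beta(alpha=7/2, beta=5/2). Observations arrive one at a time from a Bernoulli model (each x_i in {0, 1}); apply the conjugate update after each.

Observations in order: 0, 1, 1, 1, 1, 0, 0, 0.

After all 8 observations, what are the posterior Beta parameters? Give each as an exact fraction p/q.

obs 1: x=0 → posterior Beta(7/2, 7/2)
obs 2: x=1 → posterior Beta(9/2, 7/2)
obs 3: x=1 → posterior Beta(11/2, 7/2)
obs 4: x=1 → posterior Beta(13/2, 7/2)
obs 5: x=1 → posterior Beta(15/2, 7/2)
obs 6: x=0 → posterior Beta(15/2, 9/2)
obs 7: x=0 → posterior Beta(15/2, 11/2)
obs 8: x=0 → posterior Beta(15/2, 13/2)

alpha=15/2, beta=13/2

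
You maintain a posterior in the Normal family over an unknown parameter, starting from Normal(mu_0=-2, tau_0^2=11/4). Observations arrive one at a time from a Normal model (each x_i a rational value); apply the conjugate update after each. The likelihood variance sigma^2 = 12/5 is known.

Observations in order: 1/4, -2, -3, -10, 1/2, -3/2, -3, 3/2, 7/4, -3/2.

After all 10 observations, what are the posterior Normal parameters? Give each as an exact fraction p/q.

obs 1: x=1/4 → posterior Normal(-329/412, 132/103)
obs 2: x=-2 → posterior Normal(-769/632, 66/79)
obs 3: x=-3 → posterior Normal(-1429/852, 44/71)
obs 4: x=-10 → posterior Normal(-3629/1072, 33/67)
obs 5: x=1/2 → posterior Normal(-207/76, 132/323)
obs 6: x=-3/2 → posterior Normal(-1283/504, 22/63)
obs 7: x=-3 → posterior Normal(-4509/1732, 132/433)
obs 8: x=3/2 → posterior Normal(-4179/1952, 33/122)
obs 9: x=7/4 → posterior Normal(-1897/1086, 44/181)
obs 10: x=-3/2 → posterior Normal(-1031/598, 66/299)

mu_0=-1031/598, tau_0^2=66/299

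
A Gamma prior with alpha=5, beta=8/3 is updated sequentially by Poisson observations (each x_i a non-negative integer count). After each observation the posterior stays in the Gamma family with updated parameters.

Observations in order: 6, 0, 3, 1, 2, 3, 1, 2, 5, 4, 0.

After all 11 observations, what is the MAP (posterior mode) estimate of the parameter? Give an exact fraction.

93/41

obs 1: x=6 → posterior Gamma(11, 11/3)
obs 2: x=0 → posterior Gamma(11, 14/3)
obs 3: x=3 → posterior Gamma(14, 17/3)
obs 4: x=1 → posterior Gamma(15, 20/3)
obs 5: x=2 → posterior Gamma(17, 23/3)
obs 6: x=3 → posterior Gamma(20, 26/3)
obs 7: x=1 → posterior Gamma(21, 29/3)
obs 8: x=2 → posterior Gamma(23, 32/3)
obs 9: x=5 → posterior Gamma(28, 35/3)
obs 10: x=4 → posterior Gamma(32, 38/3)
obs 11: x=0 → posterior Gamma(32, 41/3)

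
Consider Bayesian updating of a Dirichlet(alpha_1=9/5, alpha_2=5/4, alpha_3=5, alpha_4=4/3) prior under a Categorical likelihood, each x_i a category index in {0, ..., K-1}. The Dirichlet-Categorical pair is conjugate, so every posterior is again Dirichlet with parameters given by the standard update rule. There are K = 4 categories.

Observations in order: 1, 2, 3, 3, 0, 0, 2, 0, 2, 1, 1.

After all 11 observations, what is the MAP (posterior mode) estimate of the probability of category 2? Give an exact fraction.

obs 1: x=1 → posterior Dirichlet(9/5, 9/4, 5, 4/3)
obs 2: x=2 → posterior Dirichlet(9/5, 9/4, 6, 4/3)
obs 3: x=3 → posterior Dirichlet(9/5, 9/4, 6, 7/3)
obs 4: x=3 → posterior Dirichlet(9/5, 9/4, 6, 10/3)
obs 5: x=0 → posterior Dirichlet(14/5, 9/4, 6, 10/3)
obs 6: x=0 → posterior Dirichlet(19/5, 9/4, 6, 10/3)
obs 7: x=2 → posterior Dirichlet(19/5, 9/4, 7, 10/3)
obs 8: x=0 → posterior Dirichlet(24/5, 9/4, 7, 10/3)
obs 9: x=2 → posterior Dirichlet(24/5, 9/4, 8, 10/3)
obs 10: x=1 → posterior Dirichlet(24/5, 13/4, 8, 10/3)
obs 11: x=1 → posterior Dirichlet(24/5, 17/4, 8, 10/3)

420/983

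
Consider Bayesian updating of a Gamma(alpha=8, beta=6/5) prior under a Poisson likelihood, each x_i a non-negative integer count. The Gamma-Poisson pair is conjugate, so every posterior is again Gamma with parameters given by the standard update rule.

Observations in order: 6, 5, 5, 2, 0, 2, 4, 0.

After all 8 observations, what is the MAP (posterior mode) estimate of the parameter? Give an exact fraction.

obs 1: x=6 → posterior Gamma(14, 11/5)
obs 2: x=5 → posterior Gamma(19, 16/5)
obs 3: x=5 → posterior Gamma(24, 21/5)
obs 4: x=2 → posterior Gamma(26, 26/5)
obs 5: x=0 → posterior Gamma(26, 31/5)
obs 6: x=2 → posterior Gamma(28, 36/5)
obs 7: x=4 → posterior Gamma(32, 41/5)
obs 8: x=0 → posterior Gamma(32, 46/5)

155/46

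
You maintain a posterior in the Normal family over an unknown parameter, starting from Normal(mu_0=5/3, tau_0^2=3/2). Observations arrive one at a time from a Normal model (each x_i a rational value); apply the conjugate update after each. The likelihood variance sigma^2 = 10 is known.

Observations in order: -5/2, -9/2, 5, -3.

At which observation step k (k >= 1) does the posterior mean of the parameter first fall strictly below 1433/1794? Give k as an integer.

obs 1: x=-5/2 → posterior Normal(155/138, 30/23)
obs 2: x=-9/2 → posterior Normal(37/78, 15/13)
obs 3: x=5 → posterior Normal(82/87, 30/29)
obs 4: x=-3 → posterior Normal(55/96, 15/16)

k = 2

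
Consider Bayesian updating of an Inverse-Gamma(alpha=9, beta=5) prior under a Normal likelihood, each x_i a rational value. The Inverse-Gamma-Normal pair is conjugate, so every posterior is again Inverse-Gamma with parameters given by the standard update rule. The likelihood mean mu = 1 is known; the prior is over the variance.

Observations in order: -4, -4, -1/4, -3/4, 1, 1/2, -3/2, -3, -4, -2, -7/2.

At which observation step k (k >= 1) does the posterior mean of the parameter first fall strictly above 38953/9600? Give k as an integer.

obs 1: x=-4 → posterior Inverse-Gamma(19/2, 35/2)
obs 2: x=-4 → posterior Inverse-Gamma(10, 30)
obs 3: x=-1/4 → posterior Inverse-Gamma(21/2, 985/32)
obs 4: x=-3/4 → posterior Inverse-Gamma(11, 517/16)
obs 5: x=1 → posterior Inverse-Gamma(23/2, 517/16)
obs 6: x=1/2 → posterior Inverse-Gamma(12, 519/16)
obs 7: x=-3/2 → posterior Inverse-Gamma(25/2, 569/16)
obs 8: x=-3 → posterior Inverse-Gamma(13, 697/16)
obs 9: x=-4 → posterior Inverse-Gamma(27/2, 897/16)
obs 10: x=-2 → posterior Inverse-Gamma(14, 969/16)
obs 11: x=-7/2 → posterior Inverse-Gamma(29/2, 1131/16)

k = 9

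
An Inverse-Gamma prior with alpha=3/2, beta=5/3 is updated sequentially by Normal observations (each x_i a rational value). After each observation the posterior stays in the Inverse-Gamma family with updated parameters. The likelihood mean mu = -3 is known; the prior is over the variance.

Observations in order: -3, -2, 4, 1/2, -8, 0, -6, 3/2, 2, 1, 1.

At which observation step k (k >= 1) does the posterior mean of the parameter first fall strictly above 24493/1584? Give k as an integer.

k = 11

obs 1: x=-3 → posterior Inverse-Gamma(2, 5/3)
obs 2: x=-2 → posterior Inverse-Gamma(5/2, 13/6)
obs 3: x=4 → posterior Inverse-Gamma(3, 80/3)
obs 4: x=1/2 → posterior Inverse-Gamma(7/2, 787/24)
obs 5: x=-8 → posterior Inverse-Gamma(4, 1087/24)
obs 6: x=0 → posterior Inverse-Gamma(9/2, 1195/24)
obs 7: x=-6 → posterior Inverse-Gamma(5, 1303/24)
obs 8: x=3/2 → posterior Inverse-Gamma(11/2, 773/12)
obs 9: x=2 → posterior Inverse-Gamma(6, 923/12)
obs 10: x=1 → posterior Inverse-Gamma(13/2, 1019/12)
obs 11: x=1 → posterior Inverse-Gamma(7, 1115/12)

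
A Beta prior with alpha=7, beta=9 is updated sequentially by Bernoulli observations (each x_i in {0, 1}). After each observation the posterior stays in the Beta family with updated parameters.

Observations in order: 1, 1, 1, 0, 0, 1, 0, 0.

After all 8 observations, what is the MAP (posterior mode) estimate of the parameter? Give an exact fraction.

obs 1: x=1 → posterior Beta(8, 9)
obs 2: x=1 → posterior Beta(9, 9)
obs 3: x=1 → posterior Beta(10, 9)
obs 4: x=0 → posterior Beta(10, 10)
obs 5: x=0 → posterior Beta(10, 11)
obs 6: x=1 → posterior Beta(11, 11)
obs 7: x=0 → posterior Beta(11, 12)
obs 8: x=0 → posterior Beta(11, 13)

5/11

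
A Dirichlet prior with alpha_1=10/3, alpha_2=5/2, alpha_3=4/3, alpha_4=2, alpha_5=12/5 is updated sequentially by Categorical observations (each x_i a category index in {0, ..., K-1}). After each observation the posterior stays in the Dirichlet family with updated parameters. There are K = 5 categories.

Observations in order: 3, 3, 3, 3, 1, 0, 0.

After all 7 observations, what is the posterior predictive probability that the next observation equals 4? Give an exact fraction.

obs 1: x=3 → posterior Dirichlet(10/3, 5/2, 4/3, 3, 12/5)
obs 2: x=3 → posterior Dirichlet(10/3, 5/2, 4/3, 4, 12/5)
obs 3: x=3 → posterior Dirichlet(10/3, 5/2, 4/3, 5, 12/5)
obs 4: x=3 → posterior Dirichlet(10/3, 5/2, 4/3, 6, 12/5)
obs 5: x=1 → posterior Dirichlet(10/3, 7/2, 4/3, 6, 12/5)
obs 6: x=0 → posterior Dirichlet(13/3, 7/2, 4/3, 6, 12/5)
obs 7: x=0 → posterior Dirichlet(16/3, 7/2, 4/3, 6, 12/5)

72/557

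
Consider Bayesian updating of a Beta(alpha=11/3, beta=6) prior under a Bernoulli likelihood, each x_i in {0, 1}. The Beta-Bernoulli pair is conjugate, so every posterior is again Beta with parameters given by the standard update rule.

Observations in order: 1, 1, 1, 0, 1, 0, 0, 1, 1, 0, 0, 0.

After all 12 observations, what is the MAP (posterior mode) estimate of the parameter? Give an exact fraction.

obs 1: x=1 → posterior Beta(14/3, 6)
obs 2: x=1 → posterior Beta(17/3, 6)
obs 3: x=1 → posterior Beta(20/3, 6)
obs 4: x=0 → posterior Beta(20/3, 7)
obs 5: x=1 → posterior Beta(23/3, 7)
obs 6: x=0 → posterior Beta(23/3, 8)
obs 7: x=0 → posterior Beta(23/3, 9)
obs 8: x=1 → posterior Beta(26/3, 9)
obs 9: x=1 → posterior Beta(29/3, 9)
obs 10: x=0 → posterior Beta(29/3, 10)
obs 11: x=0 → posterior Beta(29/3, 11)
obs 12: x=0 → posterior Beta(29/3, 12)

26/59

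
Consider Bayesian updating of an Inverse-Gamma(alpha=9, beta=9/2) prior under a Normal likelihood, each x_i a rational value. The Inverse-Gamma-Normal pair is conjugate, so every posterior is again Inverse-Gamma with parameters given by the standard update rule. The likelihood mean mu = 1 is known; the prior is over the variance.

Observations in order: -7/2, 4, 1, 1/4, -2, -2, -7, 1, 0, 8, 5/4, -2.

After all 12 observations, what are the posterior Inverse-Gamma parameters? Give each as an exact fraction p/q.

alpha=15, beta=1439/16

obs 1: x=-7/2 → posterior Inverse-Gamma(19/2, 117/8)
obs 2: x=4 → posterior Inverse-Gamma(10, 153/8)
obs 3: x=1 → posterior Inverse-Gamma(21/2, 153/8)
obs 4: x=1/4 → posterior Inverse-Gamma(11, 621/32)
obs 5: x=-2 → posterior Inverse-Gamma(23/2, 765/32)
obs 6: x=-2 → posterior Inverse-Gamma(12, 909/32)
obs 7: x=-7 → posterior Inverse-Gamma(25/2, 1933/32)
obs 8: x=1 → posterior Inverse-Gamma(13, 1933/32)
obs 9: x=0 → posterior Inverse-Gamma(27/2, 1949/32)
obs 10: x=8 → posterior Inverse-Gamma(14, 2733/32)
obs 11: x=5/4 → posterior Inverse-Gamma(29/2, 1367/16)
obs 12: x=-2 → posterior Inverse-Gamma(15, 1439/16)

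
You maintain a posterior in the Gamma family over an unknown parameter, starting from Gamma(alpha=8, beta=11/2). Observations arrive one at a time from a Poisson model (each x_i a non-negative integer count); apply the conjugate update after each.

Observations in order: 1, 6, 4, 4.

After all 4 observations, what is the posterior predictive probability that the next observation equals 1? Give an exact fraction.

11860162885484155453418399093914/54108198377272584130510593262881

obs 1: x=1 → posterior Gamma(9, 13/2)
obs 2: x=6 → posterior Gamma(15, 15/2)
obs 3: x=4 → posterior Gamma(19, 17/2)
obs 4: x=4 → posterior Gamma(23, 19/2)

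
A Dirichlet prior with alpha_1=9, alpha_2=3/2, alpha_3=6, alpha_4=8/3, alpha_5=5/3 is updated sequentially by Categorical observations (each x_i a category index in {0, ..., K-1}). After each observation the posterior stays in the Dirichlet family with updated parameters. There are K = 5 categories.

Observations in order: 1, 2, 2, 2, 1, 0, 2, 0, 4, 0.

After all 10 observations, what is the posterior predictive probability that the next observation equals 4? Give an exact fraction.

16/185

obs 1: x=1 → posterior Dirichlet(9, 5/2, 6, 8/3, 5/3)
obs 2: x=2 → posterior Dirichlet(9, 5/2, 7, 8/3, 5/3)
obs 3: x=2 → posterior Dirichlet(9, 5/2, 8, 8/3, 5/3)
obs 4: x=2 → posterior Dirichlet(9, 5/2, 9, 8/3, 5/3)
obs 5: x=1 → posterior Dirichlet(9, 7/2, 9, 8/3, 5/3)
obs 6: x=0 → posterior Dirichlet(10, 7/2, 9, 8/3, 5/3)
obs 7: x=2 → posterior Dirichlet(10, 7/2, 10, 8/3, 5/3)
obs 8: x=0 → posterior Dirichlet(11, 7/2, 10, 8/3, 5/3)
obs 9: x=4 → posterior Dirichlet(11, 7/2, 10, 8/3, 8/3)
obs 10: x=0 → posterior Dirichlet(12, 7/2, 10, 8/3, 8/3)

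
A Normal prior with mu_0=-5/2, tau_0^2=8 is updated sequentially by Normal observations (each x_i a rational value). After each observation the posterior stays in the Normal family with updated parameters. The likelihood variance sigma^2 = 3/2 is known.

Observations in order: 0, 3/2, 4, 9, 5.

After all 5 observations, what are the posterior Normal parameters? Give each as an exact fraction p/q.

obs 1: x=0 → posterior Normal(-15/38, 24/19)
obs 2: x=3/2 → posterior Normal(33/70, 24/35)
obs 3: x=4 → posterior Normal(161/102, 8/17)
obs 4: x=9 → posterior Normal(449/134, 24/67)
obs 5: x=5 → posterior Normal(609/166, 24/83)

mu_0=609/166, tau_0^2=24/83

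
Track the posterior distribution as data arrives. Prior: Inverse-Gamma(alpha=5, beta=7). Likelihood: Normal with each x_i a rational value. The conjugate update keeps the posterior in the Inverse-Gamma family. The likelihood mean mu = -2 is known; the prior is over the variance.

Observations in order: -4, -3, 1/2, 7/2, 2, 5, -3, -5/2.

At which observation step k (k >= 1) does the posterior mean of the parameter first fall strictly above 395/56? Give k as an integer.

k = 6

obs 1: x=-4 → posterior Inverse-Gamma(11/2, 9)
obs 2: x=-3 → posterior Inverse-Gamma(6, 19/2)
obs 3: x=1/2 → posterior Inverse-Gamma(13/2, 101/8)
obs 4: x=7/2 → posterior Inverse-Gamma(7, 111/4)
obs 5: x=2 → posterior Inverse-Gamma(15/2, 143/4)
obs 6: x=5 → posterior Inverse-Gamma(8, 241/4)
obs 7: x=-3 → posterior Inverse-Gamma(17/2, 243/4)
obs 8: x=-5/2 → posterior Inverse-Gamma(9, 487/8)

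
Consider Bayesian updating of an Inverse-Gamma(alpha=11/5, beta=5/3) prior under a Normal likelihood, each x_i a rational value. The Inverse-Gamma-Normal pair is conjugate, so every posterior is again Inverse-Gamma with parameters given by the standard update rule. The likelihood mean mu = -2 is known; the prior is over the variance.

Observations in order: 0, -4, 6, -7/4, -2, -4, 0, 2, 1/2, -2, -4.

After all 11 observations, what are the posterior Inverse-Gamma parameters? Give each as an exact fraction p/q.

alpha=77/10, beta=5263/96

obs 1: x=0 → posterior Inverse-Gamma(27/10, 11/3)
obs 2: x=-4 → posterior Inverse-Gamma(16/5, 17/3)
obs 3: x=6 → posterior Inverse-Gamma(37/10, 113/3)
obs 4: x=-7/4 → posterior Inverse-Gamma(21/5, 3619/96)
obs 5: x=-2 → posterior Inverse-Gamma(47/10, 3619/96)
obs 6: x=-4 → posterior Inverse-Gamma(26/5, 3811/96)
obs 7: x=0 → posterior Inverse-Gamma(57/10, 4003/96)
obs 8: x=2 → posterior Inverse-Gamma(31/5, 4771/96)
obs 9: x=1/2 → posterior Inverse-Gamma(67/10, 5071/96)
obs 10: x=-2 → posterior Inverse-Gamma(36/5, 5071/96)
obs 11: x=-4 → posterior Inverse-Gamma(77/10, 5263/96)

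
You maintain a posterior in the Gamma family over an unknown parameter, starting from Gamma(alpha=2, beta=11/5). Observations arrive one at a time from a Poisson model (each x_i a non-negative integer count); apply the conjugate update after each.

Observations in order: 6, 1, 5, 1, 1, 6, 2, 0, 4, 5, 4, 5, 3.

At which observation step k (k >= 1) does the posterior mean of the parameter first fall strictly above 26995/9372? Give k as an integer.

k = 12

obs 1: x=6 → posterior Gamma(8, 16/5)
obs 2: x=1 → posterior Gamma(9, 21/5)
obs 3: x=5 → posterior Gamma(14, 26/5)
obs 4: x=1 → posterior Gamma(15, 31/5)
obs 5: x=1 → posterior Gamma(16, 36/5)
obs 6: x=6 → posterior Gamma(22, 41/5)
obs 7: x=2 → posterior Gamma(24, 46/5)
obs 8: x=0 → posterior Gamma(24, 51/5)
obs 9: x=4 → posterior Gamma(28, 56/5)
obs 10: x=5 → posterior Gamma(33, 61/5)
obs 11: x=4 → posterior Gamma(37, 66/5)
obs 12: x=5 → posterior Gamma(42, 71/5)
obs 13: x=3 → posterior Gamma(45, 76/5)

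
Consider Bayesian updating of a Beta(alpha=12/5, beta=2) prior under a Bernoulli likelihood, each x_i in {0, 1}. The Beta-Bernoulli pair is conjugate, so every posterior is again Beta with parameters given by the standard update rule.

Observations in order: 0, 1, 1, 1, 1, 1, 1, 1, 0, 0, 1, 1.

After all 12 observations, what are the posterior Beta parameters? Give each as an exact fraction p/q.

alpha=57/5, beta=5

obs 1: x=0 → posterior Beta(12/5, 3)
obs 2: x=1 → posterior Beta(17/5, 3)
obs 3: x=1 → posterior Beta(22/5, 3)
obs 4: x=1 → posterior Beta(27/5, 3)
obs 5: x=1 → posterior Beta(32/5, 3)
obs 6: x=1 → posterior Beta(37/5, 3)
obs 7: x=1 → posterior Beta(42/5, 3)
obs 8: x=1 → posterior Beta(47/5, 3)
obs 9: x=0 → posterior Beta(47/5, 4)
obs 10: x=0 → posterior Beta(47/5, 5)
obs 11: x=1 → posterior Beta(52/5, 5)
obs 12: x=1 → posterior Beta(57/5, 5)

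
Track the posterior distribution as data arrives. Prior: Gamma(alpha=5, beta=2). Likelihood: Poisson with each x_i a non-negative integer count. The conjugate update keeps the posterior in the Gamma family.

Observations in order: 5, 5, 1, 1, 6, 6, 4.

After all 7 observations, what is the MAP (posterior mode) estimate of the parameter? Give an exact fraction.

obs 1: x=5 → posterior Gamma(10, 3)
obs 2: x=5 → posterior Gamma(15, 4)
obs 3: x=1 → posterior Gamma(16, 5)
obs 4: x=1 → posterior Gamma(17, 6)
obs 5: x=6 → posterior Gamma(23, 7)
obs 6: x=6 → posterior Gamma(29, 8)
obs 7: x=4 → posterior Gamma(33, 9)

32/9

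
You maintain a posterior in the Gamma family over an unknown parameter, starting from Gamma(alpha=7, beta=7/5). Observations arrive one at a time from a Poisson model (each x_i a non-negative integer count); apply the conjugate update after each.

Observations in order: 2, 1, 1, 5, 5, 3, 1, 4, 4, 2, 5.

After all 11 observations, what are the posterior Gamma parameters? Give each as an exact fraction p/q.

obs 1: x=2 → posterior Gamma(9, 12/5)
obs 2: x=1 → posterior Gamma(10, 17/5)
obs 3: x=1 → posterior Gamma(11, 22/5)
obs 4: x=5 → posterior Gamma(16, 27/5)
obs 5: x=5 → posterior Gamma(21, 32/5)
obs 6: x=3 → posterior Gamma(24, 37/5)
obs 7: x=1 → posterior Gamma(25, 42/5)
obs 8: x=4 → posterior Gamma(29, 47/5)
obs 9: x=4 → posterior Gamma(33, 52/5)
obs 10: x=2 → posterior Gamma(35, 57/5)
obs 11: x=5 → posterior Gamma(40, 62/5)

alpha=40, beta=62/5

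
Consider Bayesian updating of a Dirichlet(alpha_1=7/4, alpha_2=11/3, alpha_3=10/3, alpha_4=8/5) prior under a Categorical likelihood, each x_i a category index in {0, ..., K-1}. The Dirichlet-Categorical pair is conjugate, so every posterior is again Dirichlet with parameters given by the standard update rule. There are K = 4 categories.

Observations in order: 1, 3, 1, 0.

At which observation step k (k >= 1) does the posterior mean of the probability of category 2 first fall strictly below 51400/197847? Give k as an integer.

k = 3

obs 1: x=1 → posterior Dirichlet(7/4, 14/3, 10/3, 8/5)
obs 2: x=3 → posterior Dirichlet(7/4, 14/3, 10/3, 13/5)
obs 3: x=1 → posterior Dirichlet(7/4, 17/3, 10/3, 13/5)
obs 4: x=0 → posterior Dirichlet(11/4, 17/3, 10/3, 13/5)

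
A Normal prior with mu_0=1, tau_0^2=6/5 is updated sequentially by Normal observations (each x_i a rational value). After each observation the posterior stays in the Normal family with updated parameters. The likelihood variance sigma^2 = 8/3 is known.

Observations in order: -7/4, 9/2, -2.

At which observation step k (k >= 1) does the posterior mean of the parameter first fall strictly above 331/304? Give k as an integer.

obs 1: x=-7/4 → posterior Normal(17/116, 24/29)
obs 2: x=9/2 → posterior Normal(179/152, 12/19)
obs 3: x=-2 → posterior Normal(107/188, 24/47)

k = 2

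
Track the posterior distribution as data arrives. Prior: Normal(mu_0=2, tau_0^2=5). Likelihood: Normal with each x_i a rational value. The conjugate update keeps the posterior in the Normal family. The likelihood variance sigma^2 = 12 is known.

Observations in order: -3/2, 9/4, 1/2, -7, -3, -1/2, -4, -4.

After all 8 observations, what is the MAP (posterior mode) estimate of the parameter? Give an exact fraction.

-249/208

obs 1: x=-3/2 → posterior Normal(33/34, 60/17)
obs 2: x=9/4 → posterior Normal(111/88, 30/11)
obs 3: x=1/2 → posterior Normal(121/108, 20/9)
obs 4: x=-7 → posterior Normal(-19/128, 15/8)
obs 5: x=-3 → posterior Normal(-79/148, 60/37)
obs 6: x=-1/2 → posterior Normal(-89/168, 10/7)
obs 7: x=-4 → posterior Normal(-169/188, 60/47)
obs 8: x=-4 → posterior Normal(-249/208, 15/13)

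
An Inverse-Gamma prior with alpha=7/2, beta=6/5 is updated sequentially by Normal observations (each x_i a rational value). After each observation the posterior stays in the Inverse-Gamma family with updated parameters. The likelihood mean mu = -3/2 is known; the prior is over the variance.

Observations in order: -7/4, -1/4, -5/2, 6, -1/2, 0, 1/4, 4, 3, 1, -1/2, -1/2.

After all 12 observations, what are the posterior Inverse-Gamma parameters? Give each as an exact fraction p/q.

obs 1: x=-7/4 → posterior Inverse-Gamma(4, 197/160)
obs 2: x=-1/4 → posterior Inverse-Gamma(9/2, 161/80)
obs 3: x=-5/2 → posterior Inverse-Gamma(5, 201/80)
obs 4: x=6 → posterior Inverse-Gamma(11/2, 2451/80)
obs 5: x=-1/2 → posterior Inverse-Gamma(6, 2491/80)
obs 6: x=0 → posterior Inverse-Gamma(13/2, 2581/80)
obs 7: x=1/4 → posterior Inverse-Gamma(7, 5407/160)
obs 8: x=4 → posterior Inverse-Gamma(15/2, 7827/160)
obs 9: x=3 → posterior Inverse-Gamma(8, 9447/160)
obs 10: x=1 → posterior Inverse-Gamma(17/2, 9947/160)
obs 11: x=-1/2 → posterior Inverse-Gamma(9, 10027/160)
obs 12: x=-1/2 → posterior Inverse-Gamma(19/2, 10107/160)

alpha=19/2, beta=10107/160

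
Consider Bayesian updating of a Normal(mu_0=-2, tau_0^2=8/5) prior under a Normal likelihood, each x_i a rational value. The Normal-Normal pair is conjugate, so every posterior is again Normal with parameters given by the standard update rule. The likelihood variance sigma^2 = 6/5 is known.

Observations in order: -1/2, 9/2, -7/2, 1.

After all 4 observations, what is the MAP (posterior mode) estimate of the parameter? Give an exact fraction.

0

obs 1: x=-1/2 → posterior Normal(-8/7, 24/35)
obs 2: x=9/2 → posterior Normal(10/11, 24/55)
obs 3: x=-7/2 → posterior Normal(-4/15, 8/25)
obs 4: x=1 → posterior Normal(0, 24/95)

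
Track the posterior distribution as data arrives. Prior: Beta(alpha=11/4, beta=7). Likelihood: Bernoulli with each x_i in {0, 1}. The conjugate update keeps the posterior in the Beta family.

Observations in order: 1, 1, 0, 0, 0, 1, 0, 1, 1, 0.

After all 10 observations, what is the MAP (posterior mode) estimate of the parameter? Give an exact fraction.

obs 1: x=1 → posterior Beta(15/4, 7)
obs 2: x=1 → posterior Beta(19/4, 7)
obs 3: x=0 → posterior Beta(19/4, 8)
obs 4: x=0 → posterior Beta(19/4, 9)
obs 5: x=0 → posterior Beta(19/4, 10)
obs 6: x=1 → posterior Beta(23/4, 10)
obs 7: x=0 → posterior Beta(23/4, 11)
obs 8: x=1 → posterior Beta(27/4, 11)
obs 9: x=1 → posterior Beta(31/4, 11)
obs 10: x=0 → posterior Beta(31/4, 12)

27/71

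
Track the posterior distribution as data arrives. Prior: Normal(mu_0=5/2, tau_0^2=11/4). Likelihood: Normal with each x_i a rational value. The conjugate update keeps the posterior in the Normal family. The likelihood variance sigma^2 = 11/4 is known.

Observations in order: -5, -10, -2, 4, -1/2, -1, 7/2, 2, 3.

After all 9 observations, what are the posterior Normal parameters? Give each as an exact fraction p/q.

obs 1: x=-5 → posterior Normal(-5/4, 11/8)
obs 2: x=-10 → posterior Normal(-25/6, 11/12)
obs 3: x=-2 → posterior Normal(-29/8, 11/16)
obs 4: x=4 → posterior Normal(-21/10, 11/20)
obs 5: x=-1/2 → posterior Normal(-11/6, 11/24)
obs 6: x=-1 → posterior Normal(-12/7, 11/28)
obs 7: x=7/2 → posterior Normal(-17/16, 11/32)
obs 8: x=2 → posterior Normal(-13/18, 11/36)
obs 9: x=3 → posterior Normal(-7/20, 11/40)

mu_0=-7/20, tau_0^2=11/40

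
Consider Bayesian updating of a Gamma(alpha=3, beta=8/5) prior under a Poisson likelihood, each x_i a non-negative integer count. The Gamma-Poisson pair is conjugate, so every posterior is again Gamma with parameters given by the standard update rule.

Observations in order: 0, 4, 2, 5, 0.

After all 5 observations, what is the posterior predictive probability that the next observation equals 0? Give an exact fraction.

obs 1: x=0 → posterior Gamma(3, 13/5)
obs 2: x=4 → posterior Gamma(7, 18/5)
obs 3: x=2 → posterior Gamma(9, 23/5)
obs 4: x=5 → posterior Gamma(14, 28/5)
obs 5: x=0 → posterior Gamma(14, 33/5)

1816331681783800622529/13090925539866773438464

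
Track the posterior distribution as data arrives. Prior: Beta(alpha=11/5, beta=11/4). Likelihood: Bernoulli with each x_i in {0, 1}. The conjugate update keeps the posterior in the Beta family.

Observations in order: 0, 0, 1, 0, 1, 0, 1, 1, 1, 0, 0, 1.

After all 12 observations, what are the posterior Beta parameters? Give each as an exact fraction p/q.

obs 1: x=0 → posterior Beta(11/5, 15/4)
obs 2: x=0 → posterior Beta(11/5, 19/4)
obs 3: x=1 → posterior Beta(16/5, 19/4)
obs 4: x=0 → posterior Beta(16/5, 23/4)
obs 5: x=1 → posterior Beta(21/5, 23/4)
obs 6: x=0 → posterior Beta(21/5, 27/4)
obs 7: x=1 → posterior Beta(26/5, 27/4)
obs 8: x=1 → posterior Beta(31/5, 27/4)
obs 9: x=1 → posterior Beta(36/5, 27/4)
obs 10: x=0 → posterior Beta(36/5, 31/4)
obs 11: x=0 → posterior Beta(36/5, 35/4)
obs 12: x=1 → posterior Beta(41/5, 35/4)

alpha=41/5, beta=35/4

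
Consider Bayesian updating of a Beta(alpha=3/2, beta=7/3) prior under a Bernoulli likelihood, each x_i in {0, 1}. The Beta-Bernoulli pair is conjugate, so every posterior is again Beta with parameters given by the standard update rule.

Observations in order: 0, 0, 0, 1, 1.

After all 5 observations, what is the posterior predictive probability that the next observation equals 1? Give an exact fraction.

obs 1: x=0 → posterior Beta(3/2, 10/3)
obs 2: x=0 → posterior Beta(3/2, 13/3)
obs 3: x=0 → posterior Beta(3/2, 16/3)
obs 4: x=1 → posterior Beta(5/2, 16/3)
obs 5: x=1 → posterior Beta(7/2, 16/3)

21/53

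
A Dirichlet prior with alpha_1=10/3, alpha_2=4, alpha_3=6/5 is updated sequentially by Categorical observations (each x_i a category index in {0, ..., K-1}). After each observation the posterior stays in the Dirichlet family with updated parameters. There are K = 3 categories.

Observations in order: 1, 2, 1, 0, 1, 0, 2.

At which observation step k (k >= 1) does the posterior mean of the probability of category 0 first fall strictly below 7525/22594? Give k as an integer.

obs 1: x=1 → posterior Dirichlet(10/3, 5, 6/5)
obs 2: x=2 → posterior Dirichlet(10/3, 5, 11/5)
obs 3: x=1 → posterior Dirichlet(10/3, 6, 11/5)
obs 4: x=0 → posterior Dirichlet(13/3, 6, 11/5)
obs 5: x=1 → posterior Dirichlet(13/3, 7, 11/5)
obs 6: x=0 → posterior Dirichlet(16/3, 7, 11/5)
obs 7: x=2 → posterior Dirichlet(16/3, 7, 16/5)

k = 2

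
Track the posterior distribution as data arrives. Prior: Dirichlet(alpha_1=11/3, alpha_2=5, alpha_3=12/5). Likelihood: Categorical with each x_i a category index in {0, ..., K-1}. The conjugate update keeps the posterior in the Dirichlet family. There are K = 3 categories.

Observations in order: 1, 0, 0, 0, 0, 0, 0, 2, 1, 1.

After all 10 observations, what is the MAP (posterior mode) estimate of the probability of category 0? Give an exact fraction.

obs 1: x=1 → posterior Dirichlet(11/3, 6, 12/5)
obs 2: x=0 → posterior Dirichlet(14/3, 6, 12/5)
obs 3: x=0 → posterior Dirichlet(17/3, 6, 12/5)
obs 4: x=0 → posterior Dirichlet(20/3, 6, 12/5)
obs 5: x=0 → posterior Dirichlet(23/3, 6, 12/5)
obs 6: x=0 → posterior Dirichlet(26/3, 6, 12/5)
obs 7: x=0 → posterior Dirichlet(29/3, 6, 12/5)
obs 8: x=2 → posterior Dirichlet(29/3, 6, 17/5)
obs 9: x=1 → posterior Dirichlet(29/3, 7, 17/5)
obs 10: x=1 → posterior Dirichlet(29/3, 8, 17/5)

130/271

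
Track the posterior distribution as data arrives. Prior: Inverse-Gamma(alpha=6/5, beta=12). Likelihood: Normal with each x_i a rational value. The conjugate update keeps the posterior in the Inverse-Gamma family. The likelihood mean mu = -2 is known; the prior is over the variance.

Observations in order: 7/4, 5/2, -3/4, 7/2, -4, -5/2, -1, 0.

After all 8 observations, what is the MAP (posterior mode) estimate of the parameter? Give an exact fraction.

obs 1: x=7/4 → posterior Inverse-Gamma(17/10, 609/32)
obs 2: x=5/2 → posterior Inverse-Gamma(11/5, 933/32)
obs 3: x=-3/4 → posterior Inverse-Gamma(27/10, 479/16)
obs 4: x=7/2 → posterior Inverse-Gamma(16/5, 721/16)
obs 5: x=-4 → posterior Inverse-Gamma(37/10, 753/16)
obs 6: x=-5/2 → posterior Inverse-Gamma(21/5, 755/16)
obs 7: x=-1 → posterior Inverse-Gamma(47/10, 763/16)
obs 8: x=0 → posterior Inverse-Gamma(26/5, 795/16)

3975/496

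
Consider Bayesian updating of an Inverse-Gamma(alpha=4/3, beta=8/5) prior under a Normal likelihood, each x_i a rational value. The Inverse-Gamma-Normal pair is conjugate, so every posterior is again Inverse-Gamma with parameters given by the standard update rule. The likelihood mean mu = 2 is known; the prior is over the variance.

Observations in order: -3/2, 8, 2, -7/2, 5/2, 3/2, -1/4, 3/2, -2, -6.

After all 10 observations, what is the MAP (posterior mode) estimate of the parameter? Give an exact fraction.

obs 1: x=-3/2 → posterior Inverse-Gamma(11/6, 309/40)
obs 2: x=8 → posterior Inverse-Gamma(7/3, 1029/40)
obs 3: x=2 → posterior Inverse-Gamma(17/6, 1029/40)
obs 4: x=-7/2 → posterior Inverse-Gamma(10/3, 817/20)
obs 5: x=5/2 → posterior Inverse-Gamma(23/6, 1639/40)
obs 6: x=3/2 → posterior Inverse-Gamma(13/3, 411/10)
obs 7: x=-1/4 → posterior Inverse-Gamma(29/6, 6981/160)
obs 8: x=3/2 → posterior Inverse-Gamma(16/3, 7001/160)
obs 9: x=-2 → posterior Inverse-Gamma(35/6, 8281/160)
obs 10: x=-6 → posterior Inverse-Gamma(19/3, 13401/160)

40203/3520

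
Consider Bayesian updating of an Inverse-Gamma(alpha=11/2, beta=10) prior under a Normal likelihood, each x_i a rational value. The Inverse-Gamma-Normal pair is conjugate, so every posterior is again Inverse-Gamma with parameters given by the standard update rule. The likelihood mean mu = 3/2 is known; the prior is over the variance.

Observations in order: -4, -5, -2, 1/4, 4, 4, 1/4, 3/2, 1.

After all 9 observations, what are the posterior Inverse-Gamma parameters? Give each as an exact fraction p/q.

obs 1: x=-4 → posterior Inverse-Gamma(6, 201/8)
obs 2: x=-5 → posterior Inverse-Gamma(13/2, 185/4)
obs 3: x=-2 → posterior Inverse-Gamma(7, 419/8)
obs 4: x=1/4 → posterior Inverse-Gamma(15/2, 1701/32)
obs 5: x=4 → posterior Inverse-Gamma(8, 1801/32)
obs 6: x=4 → posterior Inverse-Gamma(17/2, 1901/32)
obs 7: x=1/4 → posterior Inverse-Gamma(9, 963/16)
obs 8: x=3/2 → posterior Inverse-Gamma(19/2, 963/16)
obs 9: x=1 → posterior Inverse-Gamma(10, 965/16)

alpha=10, beta=965/16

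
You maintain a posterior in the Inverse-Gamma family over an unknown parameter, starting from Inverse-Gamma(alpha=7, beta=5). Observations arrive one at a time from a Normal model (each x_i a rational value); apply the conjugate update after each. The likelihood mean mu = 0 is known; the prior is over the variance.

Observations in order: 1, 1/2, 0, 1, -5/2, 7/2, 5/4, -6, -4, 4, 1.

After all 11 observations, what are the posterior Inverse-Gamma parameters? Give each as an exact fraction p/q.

alpha=25/2, beta=1621/32

obs 1: x=1 → posterior Inverse-Gamma(15/2, 11/2)
obs 2: x=1/2 → posterior Inverse-Gamma(8, 45/8)
obs 3: x=0 → posterior Inverse-Gamma(17/2, 45/8)
obs 4: x=1 → posterior Inverse-Gamma(9, 49/8)
obs 5: x=-5/2 → posterior Inverse-Gamma(19/2, 37/4)
obs 6: x=7/2 → posterior Inverse-Gamma(10, 123/8)
obs 7: x=5/4 → posterior Inverse-Gamma(21/2, 517/32)
obs 8: x=-6 → posterior Inverse-Gamma(11, 1093/32)
obs 9: x=-4 → posterior Inverse-Gamma(23/2, 1349/32)
obs 10: x=4 → posterior Inverse-Gamma(12, 1605/32)
obs 11: x=1 → posterior Inverse-Gamma(25/2, 1621/32)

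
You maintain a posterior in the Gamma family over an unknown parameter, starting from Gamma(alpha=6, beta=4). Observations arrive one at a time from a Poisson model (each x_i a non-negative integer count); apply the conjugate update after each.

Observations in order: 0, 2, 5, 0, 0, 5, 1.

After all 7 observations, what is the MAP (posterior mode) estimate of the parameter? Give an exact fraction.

18/11

obs 1: x=0 → posterior Gamma(6, 5)
obs 2: x=2 → posterior Gamma(8, 6)
obs 3: x=5 → posterior Gamma(13, 7)
obs 4: x=0 → posterior Gamma(13, 8)
obs 5: x=0 → posterior Gamma(13, 9)
obs 6: x=5 → posterior Gamma(18, 10)
obs 7: x=1 → posterior Gamma(19, 11)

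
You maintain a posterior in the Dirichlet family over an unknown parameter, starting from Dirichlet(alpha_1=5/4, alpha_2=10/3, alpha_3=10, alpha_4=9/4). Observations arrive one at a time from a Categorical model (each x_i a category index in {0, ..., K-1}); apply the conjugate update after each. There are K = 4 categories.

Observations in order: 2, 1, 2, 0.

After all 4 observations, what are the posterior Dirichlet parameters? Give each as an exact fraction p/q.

obs 1: x=2 → posterior Dirichlet(5/4, 10/3, 11, 9/4)
obs 2: x=1 → posterior Dirichlet(5/4, 13/3, 11, 9/4)
obs 3: x=2 → posterior Dirichlet(5/4, 13/3, 12, 9/4)
obs 4: x=0 → posterior Dirichlet(9/4, 13/3, 12, 9/4)

alpha_1=9/4, alpha_2=13/3, alpha_3=12, alpha_4=9/4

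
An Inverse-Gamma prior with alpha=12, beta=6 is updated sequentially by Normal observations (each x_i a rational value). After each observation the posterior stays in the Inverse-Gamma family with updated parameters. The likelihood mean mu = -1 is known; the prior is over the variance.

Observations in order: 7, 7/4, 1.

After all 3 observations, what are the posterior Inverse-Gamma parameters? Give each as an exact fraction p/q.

alpha=27/2, beta=1401/32

obs 1: x=7 → posterior Inverse-Gamma(25/2, 38)
obs 2: x=7/4 → posterior Inverse-Gamma(13, 1337/32)
obs 3: x=1 → posterior Inverse-Gamma(27/2, 1401/32)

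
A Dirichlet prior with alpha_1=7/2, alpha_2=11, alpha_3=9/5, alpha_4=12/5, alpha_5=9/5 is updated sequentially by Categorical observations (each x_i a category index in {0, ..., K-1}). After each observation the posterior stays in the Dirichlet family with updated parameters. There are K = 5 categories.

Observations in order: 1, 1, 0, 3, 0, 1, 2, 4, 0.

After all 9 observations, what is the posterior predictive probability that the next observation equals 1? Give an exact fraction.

28/59

obs 1: x=1 → posterior Dirichlet(7/2, 12, 9/5, 12/5, 9/5)
obs 2: x=1 → posterior Dirichlet(7/2, 13, 9/5, 12/5, 9/5)
obs 3: x=0 → posterior Dirichlet(9/2, 13, 9/5, 12/5, 9/5)
obs 4: x=3 → posterior Dirichlet(9/2, 13, 9/5, 17/5, 9/5)
obs 5: x=0 → posterior Dirichlet(11/2, 13, 9/5, 17/5, 9/5)
obs 6: x=1 → posterior Dirichlet(11/2, 14, 9/5, 17/5, 9/5)
obs 7: x=2 → posterior Dirichlet(11/2, 14, 14/5, 17/5, 9/5)
obs 8: x=4 → posterior Dirichlet(11/2, 14, 14/5, 17/5, 14/5)
obs 9: x=0 → posterior Dirichlet(13/2, 14, 14/5, 17/5, 14/5)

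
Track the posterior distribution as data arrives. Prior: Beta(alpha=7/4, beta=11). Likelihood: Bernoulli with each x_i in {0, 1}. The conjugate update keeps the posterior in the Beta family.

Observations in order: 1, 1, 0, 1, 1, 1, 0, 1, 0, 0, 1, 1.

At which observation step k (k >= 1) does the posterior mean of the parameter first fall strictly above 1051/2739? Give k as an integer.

obs 1: x=1 → posterior Beta(11/4, 11)
obs 2: x=1 → posterior Beta(15/4, 11)
obs 3: x=0 → posterior Beta(15/4, 12)
obs 4: x=1 → posterior Beta(19/4, 12)
obs 5: x=1 → posterior Beta(23/4, 12)
obs 6: x=1 → posterior Beta(27/4, 12)
obs 7: x=0 → posterior Beta(27/4, 13)
obs 8: x=1 → posterior Beta(31/4, 13)
obs 9: x=0 → posterior Beta(31/4, 14)
obs 10: x=0 → posterior Beta(31/4, 15)
obs 11: x=1 → posterior Beta(35/4, 15)
obs 12: x=1 → posterior Beta(39/4, 15)

k = 12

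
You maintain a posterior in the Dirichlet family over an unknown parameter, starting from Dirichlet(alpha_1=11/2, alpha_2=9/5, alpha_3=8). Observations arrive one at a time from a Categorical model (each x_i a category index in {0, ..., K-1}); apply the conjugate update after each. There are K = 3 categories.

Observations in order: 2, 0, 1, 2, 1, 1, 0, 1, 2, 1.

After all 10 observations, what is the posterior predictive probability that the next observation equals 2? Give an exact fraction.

10/23

obs 1: x=2 → posterior Dirichlet(11/2, 9/5, 9)
obs 2: x=0 → posterior Dirichlet(13/2, 9/5, 9)
obs 3: x=1 → posterior Dirichlet(13/2, 14/5, 9)
obs 4: x=2 → posterior Dirichlet(13/2, 14/5, 10)
obs 5: x=1 → posterior Dirichlet(13/2, 19/5, 10)
obs 6: x=1 → posterior Dirichlet(13/2, 24/5, 10)
obs 7: x=0 → posterior Dirichlet(15/2, 24/5, 10)
obs 8: x=1 → posterior Dirichlet(15/2, 29/5, 10)
obs 9: x=2 → posterior Dirichlet(15/2, 29/5, 11)
obs 10: x=1 → posterior Dirichlet(15/2, 34/5, 11)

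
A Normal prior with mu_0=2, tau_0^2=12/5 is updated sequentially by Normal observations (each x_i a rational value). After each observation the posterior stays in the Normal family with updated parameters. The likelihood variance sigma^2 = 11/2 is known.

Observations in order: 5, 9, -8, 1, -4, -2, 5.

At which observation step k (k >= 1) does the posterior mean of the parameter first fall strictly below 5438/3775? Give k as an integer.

k = 5

obs 1: x=5 → posterior Normal(230/79, 132/79)
obs 2: x=9 → posterior Normal(446/103, 132/103)
obs 3: x=-8 → posterior Normal(2, 132/127)
obs 4: x=1 → posterior Normal(278/151, 132/151)
obs 5: x=-4 → posterior Normal(26/25, 132/175)
obs 6: x=-2 → posterior Normal(134/199, 132/199)
obs 7: x=5 → posterior Normal(254/223, 132/223)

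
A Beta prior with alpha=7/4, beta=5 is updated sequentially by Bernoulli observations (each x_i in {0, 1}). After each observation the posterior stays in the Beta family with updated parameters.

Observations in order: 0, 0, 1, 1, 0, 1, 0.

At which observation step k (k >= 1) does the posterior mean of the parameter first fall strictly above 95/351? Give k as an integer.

obs 1: x=0 → posterior Beta(7/4, 6)
obs 2: x=0 → posterior Beta(7/4, 7)
obs 3: x=1 → posterior Beta(11/4, 7)
obs 4: x=1 → posterior Beta(15/4, 7)
obs 5: x=0 → posterior Beta(15/4, 8)
obs 6: x=1 → posterior Beta(19/4, 8)
obs 7: x=0 → posterior Beta(19/4, 9)

k = 3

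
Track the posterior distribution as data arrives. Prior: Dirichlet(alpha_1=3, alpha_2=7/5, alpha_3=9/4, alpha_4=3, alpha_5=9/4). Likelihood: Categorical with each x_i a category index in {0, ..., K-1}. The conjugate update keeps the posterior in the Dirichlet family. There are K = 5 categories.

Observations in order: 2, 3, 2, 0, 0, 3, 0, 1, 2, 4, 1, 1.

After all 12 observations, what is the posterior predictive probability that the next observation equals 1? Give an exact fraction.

obs 1: x=2 → posterior Dirichlet(3, 7/5, 13/4, 3, 9/4)
obs 2: x=3 → posterior Dirichlet(3, 7/5, 13/4, 4, 9/4)
obs 3: x=2 → posterior Dirichlet(3, 7/5, 17/4, 4, 9/4)
obs 4: x=0 → posterior Dirichlet(4, 7/5, 17/4, 4, 9/4)
obs 5: x=0 → posterior Dirichlet(5, 7/5, 17/4, 4, 9/4)
obs 6: x=3 → posterior Dirichlet(5, 7/5, 17/4, 5, 9/4)
obs 7: x=0 → posterior Dirichlet(6, 7/5, 17/4, 5, 9/4)
obs 8: x=1 → posterior Dirichlet(6, 12/5, 17/4, 5, 9/4)
obs 9: x=2 → posterior Dirichlet(6, 12/5, 21/4, 5, 9/4)
obs 10: x=4 → posterior Dirichlet(6, 12/5, 21/4, 5, 13/4)
obs 11: x=1 → posterior Dirichlet(6, 17/5, 21/4, 5, 13/4)
obs 12: x=1 → posterior Dirichlet(6, 22/5, 21/4, 5, 13/4)

44/239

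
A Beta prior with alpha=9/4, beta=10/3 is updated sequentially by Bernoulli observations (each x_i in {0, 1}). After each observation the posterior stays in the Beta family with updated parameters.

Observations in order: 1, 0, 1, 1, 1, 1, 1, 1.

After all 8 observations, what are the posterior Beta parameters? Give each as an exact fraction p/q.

alpha=37/4, beta=13/3

obs 1: x=1 → posterior Beta(13/4, 10/3)
obs 2: x=0 → posterior Beta(13/4, 13/3)
obs 3: x=1 → posterior Beta(17/4, 13/3)
obs 4: x=1 → posterior Beta(21/4, 13/3)
obs 5: x=1 → posterior Beta(25/4, 13/3)
obs 6: x=1 → posterior Beta(29/4, 13/3)
obs 7: x=1 → posterior Beta(33/4, 13/3)
obs 8: x=1 → posterior Beta(37/4, 13/3)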